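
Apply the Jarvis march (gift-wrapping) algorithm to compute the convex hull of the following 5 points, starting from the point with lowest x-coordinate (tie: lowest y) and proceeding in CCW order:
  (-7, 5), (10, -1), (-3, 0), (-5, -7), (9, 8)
Hull (CCW) = [(-7, 5), (-5, -7), (10, -1), (9, 8)]

Jarvis march: at each step, from the current hull vertex p, select the next vertex q as the point such that every other point lies strictly to the left of (or on) the directed line p → q. (Equivalently: for every other point r, the cross product (q − p) × (r − p) ≥ 0.)
Starting point (lowest x, tie lowest y): (-7, 5). Wrap until returning to start. Resulting hull: (-7, 5), (-5, -7), (10, -1), (9, 8).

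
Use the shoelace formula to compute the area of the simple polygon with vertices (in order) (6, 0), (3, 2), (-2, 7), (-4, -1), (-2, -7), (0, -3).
Area = 117/2

Shoelace formula: Area = (1/2) |Σ_i (x_i · y_{i+1} − x_{i+1} · y_i)| (indices mod n). Compute each cross term:
  (6)(2) − (3)(0) = 12
  (3)(7) − (-2)(2) = 25
  (-2)(-1) − (-4)(7) = 30
  (-4)(-7) − (-2)(-1) = 26
  (-2)(-3) − (0)(-7) = 6
  (0)(0) − (6)(-3) = 18
Sum = 117, so (signed) Area = 117/2 = 117/2, |Area| = 117/2.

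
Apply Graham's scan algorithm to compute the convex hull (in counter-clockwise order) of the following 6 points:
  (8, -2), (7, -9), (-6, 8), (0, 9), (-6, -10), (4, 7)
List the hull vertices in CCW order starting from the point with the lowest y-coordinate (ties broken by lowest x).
Hull (CCW) = [(-6, -10), (7, -9), (8, -2), (4, 7), (0, 9), (-6, 8)]

Graham scan procedure:
  1. Find the pivot p₀ = point with lowest y (tie → lowest x): (-6, -10).
  2. Sort the remaining points by polar angle around p₀.
  3. Walk through sorted points, maintaining a stack; pop the top while the last three entries make a non-left turn (cross product ≤ 0).
  4. Final stack is the convex hull in CCW order: (-6, -10), (7, -9), (8, -2), (4, 7), (0, 9), (-6, 8).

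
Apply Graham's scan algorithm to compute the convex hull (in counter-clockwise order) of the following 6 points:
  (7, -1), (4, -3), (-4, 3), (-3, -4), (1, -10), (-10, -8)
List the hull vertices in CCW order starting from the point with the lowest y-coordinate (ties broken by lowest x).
Hull (CCW) = [(1, -10), (7, -1), (-4, 3), (-10, -8)]

Graham scan procedure:
  1. Find the pivot p₀ = point with lowest y (tie → lowest x): (1, -10).
  2. Sort the remaining points by polar angle around p₀.
  3. Walk through sorted points, maintaining a stack; pop the top while the last three entries make a non-left turn (cross product ≤ 0).
  4. Final stack is the convex hull in CCW order: (1, -10), (7, -1), (-4, 3), (-10, -8).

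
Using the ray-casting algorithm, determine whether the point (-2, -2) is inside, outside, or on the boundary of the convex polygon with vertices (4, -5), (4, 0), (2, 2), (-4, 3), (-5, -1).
The point (-2, -2) lies strictly inside the polygon

Cast a horizontal ray to the right from the query point and count how many polygon edges it crosses (each edge strictly once or zero times, handled with the usual half-open convention). 
Parity of crossings → odd ⇒ inside.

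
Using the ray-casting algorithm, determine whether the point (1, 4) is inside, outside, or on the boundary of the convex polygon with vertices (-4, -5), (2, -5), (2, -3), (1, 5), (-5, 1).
The point (1, 4) lies strictly inside the polygon

Cast a horizontal ray to the right from the query point and count how many polygon edges it crosses (each edge strictly once or zero times, handled with the usual half-open convention). 
Parity of crossings → odd ⇒ inside.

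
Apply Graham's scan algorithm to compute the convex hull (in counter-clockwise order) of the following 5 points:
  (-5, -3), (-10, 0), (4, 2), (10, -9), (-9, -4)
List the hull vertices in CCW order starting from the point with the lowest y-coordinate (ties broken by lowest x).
Hull (CCW) = [(10, -9), (4, 2), (-10, 0), (-9, -4)]

Graham scan procedure:
  1. Find the pivot p₀ = point with lowest y (tie → lowest x): (10, -9).
  2. Sort the remaining points by polar angle around p₀.
  3. Walk through sorted points, maintaining a stack; pop the top while the last three entries make a non-left turn (cross product ≤ 0).
  4. Final stack is the convex hull in CCW order: (10, -9), (4, 2), (-10, 0), (-9, -4).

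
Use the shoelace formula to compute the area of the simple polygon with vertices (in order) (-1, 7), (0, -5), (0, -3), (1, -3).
Area = 6

Shoelace formula: Area = (1/2) |Σ_i (x_i · y_{i+1} − x_{i+1} · y_i)| (indices mod n). Compute each cross term:
  (-1)(-5) − (0)(7) = 5
  (0)(-3) − (0)(-5) = 0
  (0)(-3) − (1)(-3) = 3
  (1)(7) − (-1)(-3) = 4
Sum = 12, so (signed) Area = 12/2 = 6, |Area| = 6.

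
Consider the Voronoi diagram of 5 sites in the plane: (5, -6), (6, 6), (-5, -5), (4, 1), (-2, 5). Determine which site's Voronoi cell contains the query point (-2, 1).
Nearest site = (-2, 5)

The Voronoi cell of site s contains exactly those query points closer to s than to any other site. Compute squared distances from q = (-2, 1) to each site:
  (-2 − -2)² + (5 − 1)² = 16
  (4 − -2)² + (1 − 1)² = 36
  (-5 − -2)² + (-5 − 1)² = 45
  (6 − -2)² + (6 − 1)² = 89
  (5 − -2)² + (-6 − 1)² = 98
Minimum is attained by (-2, 5), so q lies in its Voronoi cell.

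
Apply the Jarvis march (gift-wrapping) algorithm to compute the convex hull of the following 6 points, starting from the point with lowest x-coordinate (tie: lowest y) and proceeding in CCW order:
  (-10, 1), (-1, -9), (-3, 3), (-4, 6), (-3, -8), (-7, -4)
Hull (CCW) = [(-10, 1), (-7, -4), (-3, -8), (-1, -9), (-3, 3), (-4, 6)]

Jarvis march: at each step, from the current hull vertex p, select the next vertex q as the point such that every other point lies strictly to the left of (or on) the directed line p → q. (Equivalently: for every other point r, the cross product (q − p) × (r − p) ≥ 0.)
Starting point (lowest x, tie lowest y): (-10, 1). Wrap until returning to start. Resulting hull: (-10, 1), (-7, -4), (-3, -8), (-1, -9), (-3, 3), (-4, 6).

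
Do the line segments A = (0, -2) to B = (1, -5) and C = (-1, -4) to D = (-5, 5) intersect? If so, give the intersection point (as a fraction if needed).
No (intersection of containing lines falls outside at least one segment)

Parametrize and solve: t = 17/3, s = -5/3. At least one of these is outside [0, 1], so the segments do not intersect.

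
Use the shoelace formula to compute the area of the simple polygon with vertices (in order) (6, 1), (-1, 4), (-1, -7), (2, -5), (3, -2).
Area = 81/2

Shoelace formula: Area = (1/2) |Σ_i (x_i · y_{i+1} − x_{i+1} · y_i)| (indices mod n). Compute each cross term:
  (6)(4) − (-1)(1) = 25
  (-1)(-7) − (-1)(4) = 11
  (-1)(-5) − (2)(-7) = 19
  (2)(-2) − (3)(-5) = 11
  (3)(1) − (6)(-2) = 15
Sum = 81, so (signed) Area = 81/2 = 81/2, |Area| = 81/2.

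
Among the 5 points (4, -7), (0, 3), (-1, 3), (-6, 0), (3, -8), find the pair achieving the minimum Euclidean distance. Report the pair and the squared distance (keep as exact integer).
Pair = ((0, 3), (-1, 3)); squared distance = 1

Compute all C(5, 2) = 10 pairwise squared distances (x_i − x_j)² + (y_i − y_j)². The minimum is 1, attained by the pair ((0, 3), (-1, 3)).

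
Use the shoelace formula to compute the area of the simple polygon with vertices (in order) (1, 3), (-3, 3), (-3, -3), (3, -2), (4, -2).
Area = 61/2

Shoelace formula: Area = (1/2) |Σ_i (x_i · y_{i+1} − x_{i+1} · y_i)| (indices mod n). Compute each cross term:
  (1)(3) − (-3)(3) = 12
  (-3)(-3) − (-3)(3) = 18
  (-3)(-2) − (3)(-3) = 15
  (3)(-2) − (4)(-2) = 2
  (4)(3) − (1)(-2) = 14
Sum = 61, so (signed) Area = 61/2 = 61/2, |Area| = 61/2.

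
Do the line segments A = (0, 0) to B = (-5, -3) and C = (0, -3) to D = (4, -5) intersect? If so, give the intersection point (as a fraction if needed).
No (intersection of containing lines falls outside at least one segment)

Parametrize and solve: t = 6/11, s = -15/22. At least one of these is outside [0, 1], so the segments do not intersect.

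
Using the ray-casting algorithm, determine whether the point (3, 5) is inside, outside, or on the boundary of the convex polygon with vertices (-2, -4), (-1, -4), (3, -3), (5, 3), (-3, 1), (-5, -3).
The point (3, 5) lies strictly outside the polygon

Cast a horizontal ray to the right from the query point and count how many polygon edges it crosses (each edge strictly once or zero times, handled with the usual half-open convention). 
Parity of crossings → even ⇒ outside.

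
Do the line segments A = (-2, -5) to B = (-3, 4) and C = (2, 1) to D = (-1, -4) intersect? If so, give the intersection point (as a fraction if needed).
No (intersection of containing lines falls outside at least one segment)

Parametrize and solve: t = -1/16, s = 21/16. At least one of these is outside [0, 1], so the segments do not intersect.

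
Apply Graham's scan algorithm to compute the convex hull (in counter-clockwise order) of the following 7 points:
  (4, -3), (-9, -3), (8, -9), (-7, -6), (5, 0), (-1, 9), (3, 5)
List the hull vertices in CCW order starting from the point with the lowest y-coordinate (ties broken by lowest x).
Hull (CCW) = [(8, -9), (5, 0), (3, 5), (-1, 9), (-9, -3), (-7, -6)]

Graham scan procedure:
  1. Find the pivot p₀ = point with lowest y (tie → lowest x): (8, -9).
  2. Sort the remaining points by polar angle around p₀.
  3. Walk through sorted points, maintaining a stack; pop the top while the last three entries make a non-left turn (cross product ≤ 0).
  4. Final stack is the convex hull in CCW order: (8, -9), (5, 0), (3, 5), (-1, 9), (-9, -3), (-7, -6).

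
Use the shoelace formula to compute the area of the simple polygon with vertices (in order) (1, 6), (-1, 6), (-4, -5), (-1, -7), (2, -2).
Area = 47

Shoelace formula: Area = (1/2) |Σ_i (x_i · y_{i+1} − x_{i+1} · y_i)| (indices mod n). Compute each cross term:
  (1)(6) − (-1)(6) = 12
  (-1)(-5) − (-4)(6) = 29
  (-4)(-7) − (-1)(-5) = 23
  (-1)(-2) − (2)(-7) = 16
  (2)(6) − (1)(-2) = 14
Sum = 94, so (signed) Area = 94/2 = 47, |Area| = 47.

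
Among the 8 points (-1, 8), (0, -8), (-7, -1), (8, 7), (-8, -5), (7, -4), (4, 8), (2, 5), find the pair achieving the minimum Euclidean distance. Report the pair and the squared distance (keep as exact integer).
Pair = ((4, 8), (2, 5)); squared distance = 13

Compute all C(8, 2) = 28 pairwise squared distances (x_i − x_j)² + (y_i − y_j)². The minimum is 13, attained by the pair ((4, 8), (2, 5)).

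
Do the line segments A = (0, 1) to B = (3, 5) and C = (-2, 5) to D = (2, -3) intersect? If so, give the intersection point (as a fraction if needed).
Yes; intersection at (0, 1) (t = 0 on AB, s = 1/2 on CD)

Parametrize AB as A + t(B − A) = (0 + 3 t, 1 + 4 t) and CD as C + s(D − C) = (-2 + 4 s, 5 + -8 s). Solve the linear system for (t, s). Determinant = 40 ≠ 0, so a unique intersection of the containing lines exists. Solution: t = 0, s = 1/2 — both in [0, 1], so the segments cross. Intersection point: (0, 1).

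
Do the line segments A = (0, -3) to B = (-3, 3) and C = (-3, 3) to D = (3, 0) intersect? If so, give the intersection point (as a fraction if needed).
Yes; intersection at (-3, 3) (t = 1 on AB, s = 0 on CD)

Parametrize AB as A + t(B − A) = (0 + -3 t, -3 + 6 t) and CD as C + s(D − C) = (-3 + 6 s, 3 + -3 s). Solve the linear system for (t, s). Determinant = 27 ≠ 0, so a unique intersection of the containing lines exists. Solution: t = 1, s = 0 — both in [0, 1], so the segments cross. Intersection point: (-3, 3).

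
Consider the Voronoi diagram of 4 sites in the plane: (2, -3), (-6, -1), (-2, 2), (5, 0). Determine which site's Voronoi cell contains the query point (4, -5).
Nearest site = (2, -3)

The Voronoi cell of site s contains exactly those query points closer to s than to any other site. Compute squared distances from q = (4, -5) to each site:
  (2 − 4)² + (-3 − -5)² = 8
  (5 − 4)² + (0 − -5)² = 26
  (-2 − 4)² + (2 − -5)² = 85
  (-6 − 4)² + (-1 − -5)² = 116
Minimum is attained by (2, -3), so q lies in its Voronoi cell.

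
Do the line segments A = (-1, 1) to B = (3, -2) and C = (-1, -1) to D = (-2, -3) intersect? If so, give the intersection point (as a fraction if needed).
No (intersection of containing lines falls outside at least one segment)

Parametrize and solve: t = 2/11, s = -8/11. At least one of these is outside [0, 1], so the segments do not intersect.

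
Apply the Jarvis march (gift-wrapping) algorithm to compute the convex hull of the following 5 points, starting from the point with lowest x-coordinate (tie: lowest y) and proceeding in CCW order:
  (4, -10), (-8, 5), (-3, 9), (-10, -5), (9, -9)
Hull (CCW) = [(-10, -5), (4, -10), (9, -9), (-3, 9), (-8, 5)]

Jarvis march: at each step, from the current hull vertex p, select the next vertex q as the point such that every other point lies strictly to the left of (or on) the directed line p → q. (Equivalently: for every other point r, the cross product (q − p) × (r − p) ≥ 0.)
Starting point (lowest x, tie lowest y): (-10, -5). Wrap until returning to start. Resulting hull: (-10, -5), (4, -10), (9, -9), (-3, 9), (-8, 5).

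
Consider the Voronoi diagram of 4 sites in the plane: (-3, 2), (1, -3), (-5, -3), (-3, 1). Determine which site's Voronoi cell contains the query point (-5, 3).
Nearest site = (-3, 2)

The Voronoi cell of site s contains exactly those query points closer to s than to any other site. Compute squared distances from q = (-5, 3) to each site:
  (-3 − -5)² + (2 − 3)² = 5
  (-3 − -5)² + (1 − 3)² = 8
  (-5 − -5)² + (-3 − 3)² = 36
  (1 − -5)² + (-3 − 3)² = 72
Minimum is attained by (-3, 2), so q lies in its Voronoi cell.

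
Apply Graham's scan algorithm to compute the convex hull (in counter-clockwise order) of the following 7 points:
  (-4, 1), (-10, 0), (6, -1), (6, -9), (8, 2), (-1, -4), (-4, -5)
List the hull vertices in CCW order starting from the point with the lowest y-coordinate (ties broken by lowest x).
Hull (CCW) = [(6, -9), (8, 2), (-4, 1), (-10, 0), (-4, -5)]

Graham scan procedure:
  1. Find the pivot p₀ = point with lowest y (tie → lowest x): (6, -9).
  2. Sort the remaining points by polar angle around p₀.
  3. Walk through sorted points, maintaining a stack; pop the top while the last three entries make a non-left turn (cross product ≤ 0).
  4. Final stack is the convex hull in CCW order: (6, -9), (8, 2), (-4, 1), (-10, 0), (-4, -5).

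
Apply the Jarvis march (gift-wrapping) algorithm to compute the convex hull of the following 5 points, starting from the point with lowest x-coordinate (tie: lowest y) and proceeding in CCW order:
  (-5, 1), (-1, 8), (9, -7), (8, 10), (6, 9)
Hull (CCW) = [(-5, 1), (9, -7), (8, 10), (-1, 8)]

Jarvis march: at each step, from the current hull vertex p, select the next vertex q as the point such that every other point lies strictly to the left of (or on) the directed line p → q. (Equivalently: for every other point r, the cross product (q − p) × (r − p) ≥ 0.)
Starting point (lowest x, tie lowest y): (-5, 1). Wrap until returning to start. Resulting hull: (-5, 1), (9, -7), (8, 10), (-1, 8).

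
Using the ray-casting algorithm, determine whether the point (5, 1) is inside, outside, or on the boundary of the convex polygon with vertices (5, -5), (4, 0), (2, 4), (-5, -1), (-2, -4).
The point (5, 1) lies strictly outside the polygon

Cast a horizontal ray to the right from the query point and count how many polygon edges it crosses (each edge strictly once or zero times, handled with the usual half-open convention). 
Parity of crossings → even ⇒ outside.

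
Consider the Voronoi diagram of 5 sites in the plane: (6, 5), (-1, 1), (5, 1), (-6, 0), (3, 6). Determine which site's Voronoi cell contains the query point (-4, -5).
Nearest site = (-6, 0)

The Voronoi cell of site s contains exactly those query points closer to s than to any other site. Compute squared distances from q = (-4, -5) to each site:
  (-6 − -4)² + (0 − -5)² = 29
  (-1 − -4)² + (1 − -5)² = 45
  (5 − -4)² + (1 − -5)² = 117
  (3 − -4)² + (6 − -5)² = 170
  (6 − -4)² + (5 − -5)² = 200
Minimum is attained by (-6, 0), so q lies in its Voronoi cell.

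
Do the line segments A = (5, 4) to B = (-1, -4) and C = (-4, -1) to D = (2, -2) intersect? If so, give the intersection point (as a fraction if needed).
Yes; intersection at (2/3, -16/9) (t = 13/18 on AB, s = 7/9 on CD)

Parametrize AB as A + t(B − A) = (5 + -6 t, 4 + -8 t) and CD as C + s(D − C) = (-4 + 6 s, -1 + -1 s). Solve the linear system for (t, s). Determinant = -54 ≠ 0, so a unique intersection of the containing lines exists. Solution: t = 13/18, s = 7/9 — both in [0, 1], so the segments cross. Intersection point: (2/3, -16/9).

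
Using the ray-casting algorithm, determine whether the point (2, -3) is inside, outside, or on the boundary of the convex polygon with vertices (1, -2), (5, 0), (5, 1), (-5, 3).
The point (2, -3) lies strictly outside the polygon

Cast a horizontal ray to the right from the query point and count how many polygon edges it crosses (each edge strictly once or zero times, handled with the usual half-open convention). 
Parity of crossings → even ⇒ outside.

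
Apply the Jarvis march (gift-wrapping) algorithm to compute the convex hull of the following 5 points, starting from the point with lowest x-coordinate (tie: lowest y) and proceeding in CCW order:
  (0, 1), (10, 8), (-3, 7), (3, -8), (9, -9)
Hull (CCW) = [(-3, 7), (3, -8), (9, -9), (10, 8)]

Jarvis march: at each step, from the current hull vertex p, select the next vertex q as the point such that every other point lies strictly to the left of (or on) the directed line p → q. (Equivalently: for every other point r, the cross product (q − p) × (r − p) ≥ 0.)
Starting point (lowest x, tie lowest y): (-3, 7). Wrap until returning to start. Resulting hull: (-3, 7), (3, -8), (9, -9), (10, 8).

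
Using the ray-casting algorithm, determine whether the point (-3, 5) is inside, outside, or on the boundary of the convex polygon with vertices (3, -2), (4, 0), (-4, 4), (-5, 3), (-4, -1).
The point (-3, 5) lies strictly outside the polygon

Cast a horizontal ray to the right from the query point and count how many polygon edges it crosses (each edge strictly once or zero times, handled with the usual half-open convention). 
Parity of crossings → even ⇒ outside.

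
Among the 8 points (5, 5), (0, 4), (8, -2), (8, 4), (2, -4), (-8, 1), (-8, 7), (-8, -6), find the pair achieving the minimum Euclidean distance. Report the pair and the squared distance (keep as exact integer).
Pair = ((5, 5), (8, 4)); squared distance = 10

Compute all C(8, 2) = 28 pairwise squared distances (x_i − x_j)² + (y_i − y_j)². The minimum is 10, attained by the pair ((5, 5), (8, 4)).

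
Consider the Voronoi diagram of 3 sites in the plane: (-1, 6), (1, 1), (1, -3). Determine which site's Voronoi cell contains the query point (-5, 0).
Nearest site = (1, 1)

The Voronoi cell of site s contains exactly those query points closer to s than to any other site. Compute squared distances from q = (-5, 0) to each site:
  (1 − -5)² + (1 − 0)² = 37
  (1 − -5)² + (-3 − 0)² = 45
  (-1 − -5)² + (6 − 0)² = 52
Minimum is attained by (1, 1), so q lies in its Voronoi cell.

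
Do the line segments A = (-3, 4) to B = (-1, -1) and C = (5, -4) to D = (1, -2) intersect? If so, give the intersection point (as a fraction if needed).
No (intersection of containing lines falls outside at least one segment)

Parametrize and solve: t = 1, s = 3/2. At least one of these is outside [0, 1], so the segments do not intersect.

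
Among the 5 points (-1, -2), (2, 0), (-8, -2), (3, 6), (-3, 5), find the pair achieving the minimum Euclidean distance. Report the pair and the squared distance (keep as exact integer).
Pair = ((-1, -2), (2, 0)); squared distance = 13

Compute all C(5, 2) = 10 pairwise squared distances (x_i − x_j)² + (y_i − y_j)². The minimum is 13, attained by the pair ((-1, -2), (2, 0)).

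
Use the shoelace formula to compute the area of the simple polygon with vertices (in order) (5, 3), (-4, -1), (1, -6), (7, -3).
Area = 107/2

Shoelace formula: Area = (1/2) |Σ_i (x_i · y_{i+1} − x_{i+1} · y_i)| (indices mod n). Compute each cross term:
  (5)(-1) − (-4)(3) = 7
  (-4)(-6) − (1)(-1) = 25
  (1)(-3) − (7)(-6) = 39
  (7)(3) − (5)(-3) = 36
Sum = 107, so (signed) Area = 107/2 = 107/2, |Area| = 107/2.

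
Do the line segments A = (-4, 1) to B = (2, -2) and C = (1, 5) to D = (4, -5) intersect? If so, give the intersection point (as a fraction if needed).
No (intersection of containing lines falls outside at least one segment)

Parametrize and solve: t = 62/51, s = 13/17. At least one of these is outside [0, 1], so the segments do not intersect.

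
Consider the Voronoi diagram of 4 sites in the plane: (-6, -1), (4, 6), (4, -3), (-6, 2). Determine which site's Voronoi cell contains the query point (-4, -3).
Nearest site = (-6, -1)

The Voronoi cell of site s contains exactly those query points closer to s than to any other site. Compute squared distances from q = (-4, -3) to each site:
  (-6 − -4)² + (-1 − -3)² = 8
  (-6 − -4)² + (2 − -3)² = 29
  (4 − -4)² + (-3 − -3)² = 64
  (4 − -4)² + (6 − -3)² = 145
Minimum is attained by (-6, -1), so q lies in its Voronoi cell.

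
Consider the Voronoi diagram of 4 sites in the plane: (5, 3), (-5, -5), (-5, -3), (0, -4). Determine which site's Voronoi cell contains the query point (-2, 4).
Nearest site = (5, 3)

The Voronoi cell of site s contains exactly those query points closer to s than to any other site. Compute squared distances from q = (-2, 4) to each site:
  (5 − -2)² + (3 − 4)² = 50
  (-5 − -2)² + (-3 − 4)² = 58
  (0 − -2)² + (-4 − 4)² = 68
  (-5 − -2)² + (-5 − 4)² = 90
Minimum is attained by (5, 3), so q lies in its Voronoi cell.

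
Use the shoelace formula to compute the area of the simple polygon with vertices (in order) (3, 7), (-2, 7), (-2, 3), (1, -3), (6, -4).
Area = 57

Shoelace formula: Area = (1/2) |Σ_i (x_i · y_{i+1} − x_{i+1} · y_i)| (indices mod n). Compute each cross term:
  (3)(7) − (-2)(7) = 35
  (-2)(3) − (-2)(7) = 8
  (-2)(-3) − (1)(3) = 3
  (1)(-4) − (6)(-3) = 14
  (6)(7) − (3)(-4) = 54
Sum = 114, so (signed) Area = 114/2 = 57, |Area| = 57.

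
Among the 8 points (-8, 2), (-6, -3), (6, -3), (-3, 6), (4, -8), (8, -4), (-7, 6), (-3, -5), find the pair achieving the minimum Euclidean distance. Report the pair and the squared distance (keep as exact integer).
Pair = ((6, -3), (8, -4)); squared distance = 5

Compute all C(8, 2) = 28 pairwise squared distances (x_i − x_j)² + (y_i − y_j)². The minimum is 5, attained by the pair ((6, -3), (8, -4)).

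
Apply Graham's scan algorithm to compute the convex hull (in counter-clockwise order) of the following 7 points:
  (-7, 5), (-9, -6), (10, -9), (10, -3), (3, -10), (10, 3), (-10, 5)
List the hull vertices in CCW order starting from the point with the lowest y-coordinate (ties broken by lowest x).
Hull (CCW) = [(3, -10), (10, -9), (10, 3), (-7, 5), (-10, 5), (-9, -6)]

Graham scan procedure:
  1. Find the pivot p₀ = point with lowest y (tie → lowest x): (3, -10).
  2. Sort the remaining points by polar angle around p₀.
  3. Walk through sorted points, maintaining a stack; pop the top while the last three entries make a non-left turn (cross product ≤ 0).
  4. Final stack is the convex hull in CCW order: (3, -10), (10, -9), (10, 3), (-7, 5), (-10, 5), (-9, -6).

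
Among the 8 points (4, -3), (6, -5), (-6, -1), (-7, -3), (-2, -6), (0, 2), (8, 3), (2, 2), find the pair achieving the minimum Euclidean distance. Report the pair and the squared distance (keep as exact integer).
Pair = ((0, 2), (2, 2)); squared distance = 4

Compute all C(8, 2) = 28 pairwise squared distances (x_i − x_j)² + (y_i − y_j)². The minimum is 4, attained by the pair ((0, 2), (2, 2)).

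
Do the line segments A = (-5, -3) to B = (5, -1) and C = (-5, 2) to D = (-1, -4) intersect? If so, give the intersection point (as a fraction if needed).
Yes; intersection at (-35/17, -41/17) (t = 5/17 on AB, s = 25/34 on CD)

Parametrize AB as A + t(B − A) = (-5 + 10 t, -3 + 2 t) and CD as C + s(D − C) = (-5 + 4 s, 2 + -6 s). Solve the linear system for (t, s). Determinant = 68 ≠ 0, so a unique intersection of the containing lines exists. Solution: t = 5/17, s = 25/34 — both in [0, 1], so the segments cross. Intersection point: (-35/17, -41/17).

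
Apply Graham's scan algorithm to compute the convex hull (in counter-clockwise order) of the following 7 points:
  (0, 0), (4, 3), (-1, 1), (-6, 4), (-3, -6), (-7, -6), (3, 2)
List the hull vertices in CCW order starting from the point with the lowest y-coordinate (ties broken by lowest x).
Hull (CCW) = [(-7, -6), (-3, -6), (4, 3), (-6, 4)]

Graham scan procedure:
  1. Find the pivot p₀ = point with lowest y (tie → lowest x): (-7, -6).
  2. Sort the remaining points by polar angle around p₀.
  3. Walk through sorted points, maintaining a stack; pop the top while the last three entries make a non-left turn (cross product ≤ 0).
  4. Final stack is the convex hull in CCW order: (-7, -6), (-3, -6), (4, 3), (-6, 4).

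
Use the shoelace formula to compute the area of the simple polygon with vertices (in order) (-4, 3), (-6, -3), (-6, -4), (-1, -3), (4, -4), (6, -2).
Area = 46

Shoelace formula: Area = (1/2) |Σ_i (x_i · y_{i+1} − x_{i+1} · y_i)| (indices mod n). Compute each cross term:
  (-4)(-3) − (-6)(3) = 30
  (-6)(-4) − (-6)(-3) = 6
  (-6)(-3) − (-1)(-4) = 14
  (-1)(-4) − (4)(-3) = 16
  (4)(-2) − (6)(-4) = 16
  (6)(3) − (-4)(-2) = 10
Sum = 92, so (signed) Area = 92/2 = 46, |Area| = 46.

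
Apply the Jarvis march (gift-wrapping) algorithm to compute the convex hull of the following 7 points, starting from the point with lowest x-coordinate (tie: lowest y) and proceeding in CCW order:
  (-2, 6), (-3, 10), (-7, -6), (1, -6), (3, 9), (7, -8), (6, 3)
Hull (CCW) = [(-7, -6), (7, -8), (6, 3), (3, 9), (-3, 10)]

Jarvis march: at each step, from the current hull vertex p, select the next vertex q as the point such that every other point lies strictly to the left of (or on) the directed line p → q. (Equivalently: for every other point r, the cross product (q − p) × (r − p) ≥ 0.)
Starting point (lowest x, tie lowest y): (-7, -6). Wrap until returning to start. Resulting hull: (-7, -6), (7, -8), (6, 3), (3, 9), (-3, 10).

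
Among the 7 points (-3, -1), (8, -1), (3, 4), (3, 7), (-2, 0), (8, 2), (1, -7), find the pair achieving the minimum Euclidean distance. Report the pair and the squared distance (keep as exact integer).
Pair = ((-3, -1), (-2, 0)); squared distance = 2

Compute all C(7, 2) = 21 pairwise squared distances (x_i − x_j)² + (y_i − y_j)². The minimum is 2, attained by the pair ((-3, -1), (-2, 0)).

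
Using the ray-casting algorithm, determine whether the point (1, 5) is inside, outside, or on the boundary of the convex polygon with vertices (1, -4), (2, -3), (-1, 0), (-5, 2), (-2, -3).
The point (1, 5) lies strictly outside the polygon

Cast a horizontal ray to the right from the query point and count how many polygon edges it crosses (each edge strictly once or zero times, handled with the usual half-open convention). 
Parity of crossings → even ⇒ outside.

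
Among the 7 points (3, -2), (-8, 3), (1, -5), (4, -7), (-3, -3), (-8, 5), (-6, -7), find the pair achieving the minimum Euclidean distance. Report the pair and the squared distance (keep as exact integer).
Pair = ((-8, 3), (-8, 5)); squared distance = 4

Compute all C(7, 2) = 21 pairwise squared distances (x_i − x_j)² + (y_i − y_j)². The minimum is 4, attained by the pair ((-8, 3), (-8, 5)).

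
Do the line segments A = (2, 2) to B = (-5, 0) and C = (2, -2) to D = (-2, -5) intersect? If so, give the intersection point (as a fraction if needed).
No (intersection of containing lines falls outside at least one segment)

Parametrize and solve: t = -16/13, s = -28/13. At least one of these is outside [0, 1], so the segments do not intersect.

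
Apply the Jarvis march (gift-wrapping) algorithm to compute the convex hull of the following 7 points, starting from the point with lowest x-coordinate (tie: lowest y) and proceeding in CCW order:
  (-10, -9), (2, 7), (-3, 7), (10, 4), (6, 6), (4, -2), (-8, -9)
Hull (CCW) = [(-10, -9), (-8, -9), (4, -2), (10, 4), (6, 6), (2, 7), (-3, 7)]

Jarvis march: at each step, from the current hull vertex p, select the next vertex q as the point such that every other point lies strictly to the left of (or on) the directed line p → q. (Equivalently: for every other point r, the cross product (q − p) × (r − p) ≥ 0.)
Starting point (lowest x, tie lowest y): (-10, -9). Wrap until returning to start. Resulting hull: (-10, -9), (-8, -9), (4, -2), (10, 4), (6, 6), (2, 7), (-3, 7).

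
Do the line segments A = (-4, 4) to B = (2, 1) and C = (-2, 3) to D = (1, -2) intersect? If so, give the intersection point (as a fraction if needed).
Yes; intersection at (-2, 3) (t = 1/3 on AB, s = 0 on CD)

Parametrize AB as A + t(B − A) = (-4 + 6 t, 4 + -3 t) and CD as C + s(D − C) = (-2 + 3 s, 3 + -5 s). Solve the linear system for (t, s). Determinant = 21 ≠ 0, so a unique intersection of the containing lines exists. Solution: t = 1/3, s = 0 — both in [0, 1], so the segments cross. Intersection point: (-2, 3).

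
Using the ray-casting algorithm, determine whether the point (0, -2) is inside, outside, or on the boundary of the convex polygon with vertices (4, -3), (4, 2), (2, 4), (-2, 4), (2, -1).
The point (0, -2) lies strictly outside the polygon

Cast a horizontal ray to the right from the query point and count how many polygon edges it crosses (each edge strictly once or zero times, handled with the usual half-open convention). 
Parity of crossings → even ⇒ outside.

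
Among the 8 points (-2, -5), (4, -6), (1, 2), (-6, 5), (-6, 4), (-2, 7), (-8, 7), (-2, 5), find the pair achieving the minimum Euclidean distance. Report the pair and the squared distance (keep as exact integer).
Pair = ((-6, 5), (-6, 4)); squared distance = 1

Compute all C(8, 2) = 28 pairwise squared distances (x_i − x_j)² + (y_i − y_j)². The minimum is 1, attained by the pair ((-6, 5), (-6, 4)).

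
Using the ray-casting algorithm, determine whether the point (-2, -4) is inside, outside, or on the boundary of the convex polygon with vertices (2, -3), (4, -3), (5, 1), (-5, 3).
The point (-2, -4) lies strictly outside the polygon

Cast a horizontal ray to the right from the query point and count how many polygon edges it crosses (each edge strictly once or zero times, handled with the usual half-open convention). 
Parity of crossings → even ⇒ outside.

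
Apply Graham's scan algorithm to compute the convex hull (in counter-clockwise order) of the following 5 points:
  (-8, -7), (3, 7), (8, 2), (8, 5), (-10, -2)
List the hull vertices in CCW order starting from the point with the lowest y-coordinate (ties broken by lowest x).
Hull (CCW) = [(-8, -7), (8, 2), (8, 5), (3, 7), (-10, -2)]

Graham scan procedure:
  1. Find the pivot p₀ = point with lowest y (tie → lowest x): (-8, -7).
  2. Sort the remaining points by polar angle around p₀.
  3. Walk through sorted points, maintaining a stack; pop the top while the last three entries make a non-left turn (cross product ≤ 0).
  4. Final stack is the convex hull in CCW order: (-8, -7), (8, 2), (8, 5), (3, 7), (-10, -2).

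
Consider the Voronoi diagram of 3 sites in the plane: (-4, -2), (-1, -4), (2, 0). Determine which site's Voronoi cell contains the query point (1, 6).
Nearest site = (2, 0)

The Voronoi cell of site s contains exactly those query points closer to s than to any other site. Compute squared distances from q = (1, 6) to each site:
  (2 − 1)² + (0 − 6)² = 37
  (-4 − 1)² + (-2 − 6)² = 89
  (-1 − 1)² + (-4 − 6)² = 104
Minimum is attained by (2, 0), so q lies in its Voronoi cell.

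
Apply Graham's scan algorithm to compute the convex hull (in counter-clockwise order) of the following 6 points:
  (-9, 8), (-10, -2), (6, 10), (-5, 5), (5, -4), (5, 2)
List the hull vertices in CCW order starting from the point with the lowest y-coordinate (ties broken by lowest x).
Hull (CCW) = [(5, -4), (6, 10), (-9, 8), (-10, -2)]

Graham scan procedure:
  1. Find the pivot p₀ = point with lowest y (tie → lowest x): (5, -4).
  2. Sort the remaining points by polar angle around p₀.
  3. Walk through sorted points, maintaining a stack; pop the top while the last three entries make a non-left turn (cross product ≤ 0).
  4. Final stack is the convex hull in CCW order: (5, -4), (6, 10), (-9, 8), (-10, -2).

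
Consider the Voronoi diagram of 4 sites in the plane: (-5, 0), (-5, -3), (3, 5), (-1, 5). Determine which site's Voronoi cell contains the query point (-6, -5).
Nearest site = (-5, -3)

The Voronoi cell of site s contains exactly those query points closer to s than to any other site. Compute squared distances from q = (-6, -5) to each site:
  (-5 − -6)² + (-3 − -5)² = 5
  (-5 − -6)² + (0 − -5)² = 26
  (-1 − -6)² + (5 − -5)² = 125
  (3 − -6)² + (5 − -5)² = 181
Minimum is attained by (-5, -3), so q lies in its Voronoi cell.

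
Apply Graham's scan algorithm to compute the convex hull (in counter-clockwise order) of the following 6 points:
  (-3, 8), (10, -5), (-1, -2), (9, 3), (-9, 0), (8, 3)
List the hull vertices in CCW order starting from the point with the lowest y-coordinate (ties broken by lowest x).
Hull (CCW) = [(10, -5), (9, 3), (-3, 8), (-9, 0)]

Graham scan procedure:
  1. Find the pivot p₀ = point with lowest y (tie → lowest x): (10, -5).
  2. Sort the remaining points by polar angle around p₀.
  3. Walk through sorted points, maintaining a stack; pop the top while the last three entries make a non-left turn (cross product ≤ 0).
  4. Final stack is the convex hull in CCW order: (10, -5), (9, 3), (-3, 8), (-9, 0).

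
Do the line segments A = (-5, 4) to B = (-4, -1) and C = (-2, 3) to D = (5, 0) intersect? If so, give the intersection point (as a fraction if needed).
No (intersection of containing lines falls outside at least one segment)

Parametrize and solve: t = -1/16, s = -7/16. At least one of these is outside [0, 1], so the segments do not intersect.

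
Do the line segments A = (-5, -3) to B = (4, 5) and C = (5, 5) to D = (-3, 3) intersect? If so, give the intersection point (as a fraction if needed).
Yes; intersection at (83/23, 107/23) (t = 22/23 on AB, s = 4/23 on CD)

Parametrize AB as A + t(B − A) = (-5 + 9 t, -3 + 8 t) and CD as C + s(D − C) = (5 + -8 s, 5 + -2 s). Solve the linear system for (t, s). Determinant = -46 ≠ 0, so a unique intersection of the containing lines exists. Solution: t = 22/23, s = 4/23 — both in [0, 1], so the segments cross. Intersection point: (83/23, 107/23).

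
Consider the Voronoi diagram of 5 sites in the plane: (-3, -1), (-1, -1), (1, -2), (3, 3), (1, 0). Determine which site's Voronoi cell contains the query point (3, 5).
Nearest site = (3, 3)

The Voronoi cell of site s contains exactly those query points closer to s than to any other site. Compute squared distances from q = (3, 5) to each site:
  (3 − 3)² + (3 − 5)² = 4
  (1 − 3)² + (0 − 5)² = 29
  (-1 − 3)² + (-1 − 5)² = 52
  (1 − 3)² + (-2 − 5)² = 53
  (-3 − 3)² + (-1 − 5)² = 72
Minimum is attained by (3, 3), so q lies in its Voronoi cell.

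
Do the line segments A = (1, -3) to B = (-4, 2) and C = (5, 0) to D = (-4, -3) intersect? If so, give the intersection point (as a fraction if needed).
Yes; intersection at (-1/4, -7/4) (t = 1/4 on AB, s = 7/12 on CD)

Parametrize AB as A + t(B − A) = (1 + -5 t, -3 + 5 t) and CD as C + s(D − C) = (5 + -9 s, 0 + -3 s). Solve the linear system for (t, s). Determinant = -60 ≠ 0, so a unique intersection of the containing lines exists. Solution: t = 1/4, s = 7/12 — both in [0, 1], so the segments cross. Intersection point: (-1/4, -7/4).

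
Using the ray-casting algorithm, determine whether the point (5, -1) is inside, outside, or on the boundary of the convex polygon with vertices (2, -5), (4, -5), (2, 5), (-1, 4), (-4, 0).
The point (5, -1) lies strictly outside the polygon

Cast a horizontal ray to the right from the query point and count how many polygon edges it crosses (each edge strictly once or zero times, handled with the usual half-open convention). 
Parity of crossings → even ⇒ outside.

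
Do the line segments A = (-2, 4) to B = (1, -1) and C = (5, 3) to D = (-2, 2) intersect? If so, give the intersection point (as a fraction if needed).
Yes; intersection at (-17/19, 41/19) (t = 7/19 on AB, s = 16/19 on CD)

Parametrize AB as A + t(B − A) = (-2 + 3 t, 4 + -5 t) and CD as C + s(D − C) = (5 + -7 s, 3 + -1 s). Solve the linear system for (t, s). Determinant = 38 ≠ 0, so a unique intersection of the containing lines exists. Solution: t = 7/19, s = 16/19 — both in [0, 1], so the segments cross. Intersection point: (-17/19, 41/19).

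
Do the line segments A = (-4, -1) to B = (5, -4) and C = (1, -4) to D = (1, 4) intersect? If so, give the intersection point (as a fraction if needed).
Yes; intersection at (1, -8/3) (t = 5/9 on AB, s = 1/6 on CD)

Parametrize AB as A + t(B − A) = (-4 + 9 t, -1 + -3 t) and CD as C + s(D − C) = (1 + 0 s, -4 + 8 s). Solve the linear system for (t, s). Determinant = -72 ≠ 0, so a unique intersection of the containing lines exists. Solution: t = 5/9, s = 1/6 — both in [0, 1], so the segments cross. Intersection point: (1, -8/3).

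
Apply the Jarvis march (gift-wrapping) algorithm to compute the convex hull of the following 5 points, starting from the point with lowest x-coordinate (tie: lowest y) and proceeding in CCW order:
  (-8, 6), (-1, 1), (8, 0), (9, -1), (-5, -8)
Hull (CCW) = [(-8, 6), (-5, -8), (9, -1), (8, 0)]

Jarvis march: at each step, from the current hull vertex p, select the next vertex q as the point such that every other point lies strictly to the left of (or on) the directed line p → q. (Equivalently: for every other point r, the cross product (q − p) × (r − p) ≥ 0.)
Starting point (lowest x, tie lowest y): (-8, 6). Wrap until returning to start. Resulting hull: (-8, 6), (-5, -8), (9, -1), (8, 0).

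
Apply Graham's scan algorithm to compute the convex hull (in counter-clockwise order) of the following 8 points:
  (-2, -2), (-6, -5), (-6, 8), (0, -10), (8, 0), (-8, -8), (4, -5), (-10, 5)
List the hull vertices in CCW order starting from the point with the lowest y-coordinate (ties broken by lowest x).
Hull (CCW) = [(0, -10), (8, 0), (-6, 8), (-10, 5), (-8, -8)]

Graham scan procedure:
  1. Find the pivot p₀ = point with lowest y (tie → lowest x): (0, -10).
  2. Sort the remaining points by polar angle around p₀.
  3. Walk through sorted points, maintaining a stack; pop the top while the last three entries make a non-left turn (cross product ≤ 0).
  4. Final stack is the convex hull in CCW order: (0, -10), (8, 0), (-6, 8), (-10, 5), (-8, -8).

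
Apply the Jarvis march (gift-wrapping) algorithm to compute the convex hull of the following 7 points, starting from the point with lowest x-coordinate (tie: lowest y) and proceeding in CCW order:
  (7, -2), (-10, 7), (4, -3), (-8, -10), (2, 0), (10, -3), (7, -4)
Hull (CCW) = [(-10, 7), (-8, -10), (10, -3)]

Jarvis march: at each step, from the current hull vertex p, select the next vertex q as the point such that every other point lies strictly to the left of (or on) the directed line p → q. (Equivalently: for every other point r, the cross product (q − p) × (r − p) ≥ 0.)
Starting point (lowest x, tie lowest y): (-10, 7). Wrap until returning to start. Resulting hull: (-10, 7), (-8, -10), (10, -3).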